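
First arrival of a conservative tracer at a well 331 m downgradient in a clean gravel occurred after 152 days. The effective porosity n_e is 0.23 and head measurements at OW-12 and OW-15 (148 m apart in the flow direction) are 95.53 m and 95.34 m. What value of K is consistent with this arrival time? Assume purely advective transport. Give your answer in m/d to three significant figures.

Hydraulic gradient i = (95.53 − 95.34) / 148 = 0.19 / 148 = 0.001284
v = L / t = 331 / 152 = 2.178 m/d
K = v · n / i = 2.178 × 0.23 / 0.001284 = 390 m/d

390 m/d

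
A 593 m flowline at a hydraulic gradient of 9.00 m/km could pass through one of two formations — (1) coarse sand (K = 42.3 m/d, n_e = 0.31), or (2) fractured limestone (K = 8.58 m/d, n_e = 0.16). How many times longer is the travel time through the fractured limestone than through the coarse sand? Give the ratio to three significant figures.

2.54

Unit 1 (coarse sand): v = 42.3×0.0090/0.31 = 1.228 m/d, t = 593/1.228 = 482.9 d
Unit 2 (fractured limestone): v = 8.58×0.0090/0.16 = 0.4826 m/d, t = 593/0.4826 = 1229 d
t(fractured limestone) / t(coarse sand) = 1229/482.9 = 2.54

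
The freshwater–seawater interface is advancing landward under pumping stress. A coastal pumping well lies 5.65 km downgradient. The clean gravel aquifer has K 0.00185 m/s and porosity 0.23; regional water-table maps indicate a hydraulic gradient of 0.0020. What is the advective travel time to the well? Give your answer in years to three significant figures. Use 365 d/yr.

11.1 years

K = 0.00185 m/s × 86400 s/d = 159.8 m/d
Specific discharge q = 159.8 × 0.0020 = 0.3197 m/d
Average linear velocity = 0.3197 / 0.23 = 1.390 m/d
L = 5.65 km = 5650 m
t = L / v = 5650 / 1.390 = 4065 d
   = 4065 / 365 = 11.1 yr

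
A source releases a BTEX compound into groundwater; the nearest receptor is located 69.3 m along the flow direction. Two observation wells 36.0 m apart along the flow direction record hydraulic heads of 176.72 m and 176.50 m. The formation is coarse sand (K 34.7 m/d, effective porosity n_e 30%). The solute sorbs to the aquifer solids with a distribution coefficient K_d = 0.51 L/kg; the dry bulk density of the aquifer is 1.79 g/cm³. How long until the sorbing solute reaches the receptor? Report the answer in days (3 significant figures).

396 days

Hydraulic gradient i = (176.72 − 176.50) / 36.0 = 0.22 / 36.0 = 0.006111
Darcy flux q = K·i = 34.7 × 0.006111 = 0.2121 m/d
Seepage velocity v = q / n = 0.2121 / 0.30 = 0.7069 m/d
Retardation R = 1 + ρ_b·K_d/n = 1 + 1.79×0.51/0.30 = 4.043
Contaminant velocity v_c = v/R = 0.7069/4.043 = 0.1748 m/d
t = L/v_c = 69.3/0.1748 = 396.4 d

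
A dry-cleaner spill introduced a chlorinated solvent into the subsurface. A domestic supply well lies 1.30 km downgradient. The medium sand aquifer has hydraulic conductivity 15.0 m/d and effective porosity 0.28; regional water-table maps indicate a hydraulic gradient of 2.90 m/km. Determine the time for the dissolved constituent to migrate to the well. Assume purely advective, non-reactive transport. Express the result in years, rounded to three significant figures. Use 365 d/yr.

22.9 years

Darcy flux q = K·i = 15.0 × 0.0029 = 0.04350 m/d
Seepage velocity v = q / n = 0.04350 / 0.28 = 0.1554 m/d
L = 1.30 km = 1300 m
t = L / v = 1300 / 0.1554 = 8368 d
   = 8368 / 365 = 22.9 yr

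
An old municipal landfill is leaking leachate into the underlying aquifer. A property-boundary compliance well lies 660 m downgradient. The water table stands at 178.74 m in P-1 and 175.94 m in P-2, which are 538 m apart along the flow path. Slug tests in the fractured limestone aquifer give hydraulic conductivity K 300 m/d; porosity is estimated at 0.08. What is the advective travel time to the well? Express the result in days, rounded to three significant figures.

33.8 days

Hydraulic gradient i = (178.74 − 175.94) / 538 = 2.80 / 538 = 0.005204
q = Ki = 300 × 0.005204 = 1.561 m/d
Seepage velocity v = q / n = 1.561 / 0.08 = 19.52 m/d
t = L / v = 660 / 19.52 = 33.82 d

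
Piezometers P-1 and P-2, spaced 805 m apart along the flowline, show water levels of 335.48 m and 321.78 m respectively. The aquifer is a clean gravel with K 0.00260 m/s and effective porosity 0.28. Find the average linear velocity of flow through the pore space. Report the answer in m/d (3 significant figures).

Hydraulic gradient i = (335.48 − 321.78) / 805 = 13.70 / 805 = 0.01702
K = 0.00260 m/s × 86400 s/d = 224.6 m/d
q = Ki = 224.6 × 0.01702 = 3.823 m/d
Average linear velocity = 3.823 / 0.28 = 13.65 m/d

13.7 m/d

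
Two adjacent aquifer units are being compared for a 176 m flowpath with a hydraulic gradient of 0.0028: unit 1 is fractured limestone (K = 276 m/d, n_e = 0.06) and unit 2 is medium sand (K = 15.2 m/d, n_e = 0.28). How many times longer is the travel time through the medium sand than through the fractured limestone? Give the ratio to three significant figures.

Unit 1 (fractured limestone): v = 276×0.0028/0.06 = 12.88 m/d, t = 176/12.88 = 13.66 d
Unit 2 (medium sand): v = 15.2×0.0028/0.28 = 0.1520 m/d, t = 176/0.1520 = 1158 d
t(medium sand) / t(fractured limestone) = 1158/13.66 = 84.7

84.7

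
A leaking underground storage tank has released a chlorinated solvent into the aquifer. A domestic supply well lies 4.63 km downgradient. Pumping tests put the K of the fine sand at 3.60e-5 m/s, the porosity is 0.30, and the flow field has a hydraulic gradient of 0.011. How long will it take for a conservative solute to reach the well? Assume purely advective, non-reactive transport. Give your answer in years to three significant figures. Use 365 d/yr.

111 years

K = 3.60e-5 m/s × 86400 s/d = 3.110 m/d
Darcy flux q = K·i = 3.110 × 0.011 = 0.03421 m/d
v_s = q/n_e = 0.03421/0.30 = 0.1140 m/d
L = 4.63 km = 4630 m
t = L / v = 4630 / 0.1140 = 40600 d
   = 40600 / 365 = 111 yr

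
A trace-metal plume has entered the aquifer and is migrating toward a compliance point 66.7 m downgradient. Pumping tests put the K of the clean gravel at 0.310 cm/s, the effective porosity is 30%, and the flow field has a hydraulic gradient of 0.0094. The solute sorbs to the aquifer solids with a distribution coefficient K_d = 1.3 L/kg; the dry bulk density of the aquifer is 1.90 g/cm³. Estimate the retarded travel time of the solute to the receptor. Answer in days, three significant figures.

73.4 days

K = 0.310 cm/s × 864 = 267.8 m/d
Darcy flux q = K·i = 267.8 × 0.0094 = 2.518 m/d
Average linear velocity = 2.518 / 0.30 = 8.392 m/d
Retardation R = 1 + ρ_b·K_d/n = 1 + 1.90×1.3/0.30 = 9.233
Contaminant velocity v_c = v/R = 8.392/9.233 = 0.9089 m/d
t = L/v_c = 66.7/0.9089 = 73.38 d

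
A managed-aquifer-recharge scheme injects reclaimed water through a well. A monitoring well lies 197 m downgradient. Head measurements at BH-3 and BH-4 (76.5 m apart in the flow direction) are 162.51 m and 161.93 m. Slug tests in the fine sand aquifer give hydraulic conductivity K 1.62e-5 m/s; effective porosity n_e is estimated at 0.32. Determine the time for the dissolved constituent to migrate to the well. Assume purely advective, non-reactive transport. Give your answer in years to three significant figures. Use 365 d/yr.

16.3 years

Hydraulic gradient i = (162.51 − 161.93) / 76.5 = 0.58 / 76.5 = 0.007582
K = 1.62e-5 m/s × 86400 s/d = 1.400 m/d
Darcy flux q = K·i = 1.400 × 0.007582 = 0.01061 m/d
v_s = q/n_e = 0.01061/0.32 = 0.03316 m/d
t = L / v = 197 / 0.03316 = 5940 d
   = 5940 / 365 = 16.3 yr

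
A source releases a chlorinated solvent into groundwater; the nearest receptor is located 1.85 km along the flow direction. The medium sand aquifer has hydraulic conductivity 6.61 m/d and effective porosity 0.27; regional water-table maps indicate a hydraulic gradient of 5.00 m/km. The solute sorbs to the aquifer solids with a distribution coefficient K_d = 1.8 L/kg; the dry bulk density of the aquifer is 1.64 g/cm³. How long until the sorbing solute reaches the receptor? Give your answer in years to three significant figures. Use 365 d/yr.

Darcy flux q = K·i = 6.61 × 0.0050 = 0.03305 m/d
Average linear velocity = 0.03305 / 0.27 = 0.1224 m/d
Retardation R = 1 + ρ_b·K_d/n = 1 + 1.64×1.8/0.27 = 11.93
Contaminant velocity v_c = v/R = 0.1224/11.93 = 0.01026 m/d
L = 1.85 km = 1850 m
t = L/v_c = 1850/0.01026 = 180400 d
   = 180400/365 = 494 yr

494 years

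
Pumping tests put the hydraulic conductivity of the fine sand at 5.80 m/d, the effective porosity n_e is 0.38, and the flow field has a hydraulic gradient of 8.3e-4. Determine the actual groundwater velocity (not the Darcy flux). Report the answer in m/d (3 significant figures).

0.0127 m/d

Darcy flux q = K·i = 5.80 × 8.3e-4 = 0.004814 m/d
Seepage velocity v = q / n = 0.004814 / 0.38 = 0.01267 m/d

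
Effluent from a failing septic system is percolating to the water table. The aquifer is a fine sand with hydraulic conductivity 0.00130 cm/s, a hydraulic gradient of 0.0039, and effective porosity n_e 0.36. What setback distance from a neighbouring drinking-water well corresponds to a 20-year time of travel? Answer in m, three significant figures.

K = 0.00130 cm/s × 864 = 1.123 m/d
q = Ki = 1.123 × 0.0039 = 0.004380 m/d
Average linear velocity = 0.004380 / 0.36 = 0.01217 m/d
T = 20 yr × 365 = 7300 d
L = v × T = 0.01217 × 7300 = 88.83 m

88.8 m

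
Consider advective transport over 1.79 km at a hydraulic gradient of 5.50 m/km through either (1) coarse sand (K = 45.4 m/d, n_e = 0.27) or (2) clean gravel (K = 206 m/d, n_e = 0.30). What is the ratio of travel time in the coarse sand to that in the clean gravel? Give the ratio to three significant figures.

4.08

Unit 1 (coarse sand): v = 45.4×0.0055/0.27 = 0.9248 m/d, t = 1790/0.9248 = 1936 d
Unit 2 (clean gravel): v = 206×0.0055/0.30 = 3.777 m/d, t = 1790/3.777 = 474.0 d
t(coarse sand) / t(clean gravel) = 1936/474.0 = 4.08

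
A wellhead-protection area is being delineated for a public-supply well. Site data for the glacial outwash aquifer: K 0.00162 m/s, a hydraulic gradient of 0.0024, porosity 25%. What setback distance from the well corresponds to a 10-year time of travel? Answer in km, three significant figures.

4.90 km

K = 0.00162 m/s × 86400 s/d = 140.0 m/d
Darcy flux q = K·i = 140.0 × 0.0024 = 0.3359 m/d
v_s = q/n_e = 0.3359/0.25 = 1.344 m/d
T = 10 yr × 365 = 3650 d
L = v × T = 1.344 × 3650 = 4904 m
   = 4.90 km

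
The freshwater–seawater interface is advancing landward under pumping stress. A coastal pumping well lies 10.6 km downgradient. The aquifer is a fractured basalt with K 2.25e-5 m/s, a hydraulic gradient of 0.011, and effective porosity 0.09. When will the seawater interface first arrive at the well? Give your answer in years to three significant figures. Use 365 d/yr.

K = 2.25e-5 m/s × 86400 s/d = 1.944 m/d
q = Ki = 1.944 × 0.011 = 0.02138 m/d
Average linear velocity = 0.02138 / 0.09 = 0.2376 m/d
L = 10.6 km = 10600 m
t = L / v = 10600 / 0.2376 = 44610 d
   = 44610 / 365 = 122 yr

122 years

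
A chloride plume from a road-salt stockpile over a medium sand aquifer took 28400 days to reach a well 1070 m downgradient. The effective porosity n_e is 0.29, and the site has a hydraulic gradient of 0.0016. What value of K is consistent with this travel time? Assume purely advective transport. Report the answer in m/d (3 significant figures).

6.83 m/d

v = L / t = 1070 / 28400 = 0.03768 m/d
K = v · n / i = 0.03768 × 0.29 / 0.0016 = 6.83 m/d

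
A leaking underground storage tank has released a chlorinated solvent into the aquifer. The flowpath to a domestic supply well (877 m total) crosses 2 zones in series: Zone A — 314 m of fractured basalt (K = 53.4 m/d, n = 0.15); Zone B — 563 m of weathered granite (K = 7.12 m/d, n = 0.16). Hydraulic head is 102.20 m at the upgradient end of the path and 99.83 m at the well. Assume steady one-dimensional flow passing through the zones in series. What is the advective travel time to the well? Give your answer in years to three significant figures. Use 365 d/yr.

13.5 years

Total head drop ΔH = 102.20 − 99.83 = 2.37 m
Steady 1-D flow in series ⇒ the Darcy flux q is identical in every zone and the zone head losses add (resistances L/K in series).
Σ(L/K) = 314/53.4 + 563/7.12 = 5.880 + 79.07 = 84.95 d
q = ΔH / Σ(L/K) = 2.37 / 84.95 = 0.02790 m/d (same in every zone)
Zone A: v = q/n = 0.02790/0.15 = 0.1860 m/d → t_A = 314/0.1860 = 1688 d
Zone B: v = q/n = 0.02790/0.16 = 0.1744 m/d → t_B = 563/0.1744 = 3229 d
Total t = 1688 + 3229 = 4917 d
   = 4917 / 365 = 13.5 yr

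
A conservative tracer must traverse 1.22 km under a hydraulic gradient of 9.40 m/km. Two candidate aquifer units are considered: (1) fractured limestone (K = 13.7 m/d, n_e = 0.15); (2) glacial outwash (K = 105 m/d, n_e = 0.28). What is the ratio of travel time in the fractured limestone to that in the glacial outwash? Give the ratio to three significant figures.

4.11

Unit 1 (fractured limestone): v = 13.7×0.0094/0.15 = 0.8585 m/d, t = 1220/0.8585 = 1421 d
Unit 2 (glacial outwash): v = 105×0.0094/0.28 = 3.525 m/d, t = 1220/3.525 = 346.1 d
t(fractured limestone) / t(glacial outwash) = 1421/346.1 = 4.11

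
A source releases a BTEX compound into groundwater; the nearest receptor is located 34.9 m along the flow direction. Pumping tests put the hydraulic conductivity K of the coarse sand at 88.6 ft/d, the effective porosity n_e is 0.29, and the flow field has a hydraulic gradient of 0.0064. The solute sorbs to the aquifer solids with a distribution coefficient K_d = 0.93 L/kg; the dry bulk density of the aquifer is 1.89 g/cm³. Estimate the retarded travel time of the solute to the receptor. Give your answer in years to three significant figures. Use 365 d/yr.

1.13 years

K = 88.6 ft/d × 0.3048 = 27.01 m/d
q = Ki = 27.01 × 0.0064 = 0.1728 m/d
v = Ki/n = 27.01·0.0064/0.29 = 0.5960 m/d
Retardation R = 1 + ρ_b·K_d/n = 1 + 1.89×0.93/0.29 = 7.061
Contaminant velocity v_c = v/R = 0.5960/7.061 = 0.08440 m/d
t = L/v_c = 34.9/0.08440 = 413.5 d
   = 413.5/365 = 1.13 yr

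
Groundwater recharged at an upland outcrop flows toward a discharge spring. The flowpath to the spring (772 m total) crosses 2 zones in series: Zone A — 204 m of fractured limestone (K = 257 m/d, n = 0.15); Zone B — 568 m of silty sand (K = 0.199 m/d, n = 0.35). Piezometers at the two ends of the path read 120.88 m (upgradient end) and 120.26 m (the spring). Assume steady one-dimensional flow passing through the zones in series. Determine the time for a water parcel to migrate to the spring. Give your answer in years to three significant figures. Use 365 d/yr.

Total head drop ΔH = 120.88 − 120.26 = 0.62 m
Steady 1-D flow in series ⇒ the Darcy flux q is identical in every zone and the zone head losses add (resistances L/K in series).
Σ(L/K) = 204/257 + 568/0.199 = 0.7938 + 2854 = 2855 d
q = ΔH / Σ(L/K) = 0.62 / 2855 = 2.172e-4 m/d (same in every zone)
Zone A: v = q/n = 2.172e-4/0.15 = 0.001448 m/d → t_A = 204/0.001448 = 140900 d
Zone B: v = q/n = 2.172e-4/0.35 = 6.205e-4 m/d → t_B = 568/6.205e-4 = 915500 d
Total t = 140900 + 915500 = 1.056e6 d
   = 1.056e6 / 365 = 2890 yr

2890 years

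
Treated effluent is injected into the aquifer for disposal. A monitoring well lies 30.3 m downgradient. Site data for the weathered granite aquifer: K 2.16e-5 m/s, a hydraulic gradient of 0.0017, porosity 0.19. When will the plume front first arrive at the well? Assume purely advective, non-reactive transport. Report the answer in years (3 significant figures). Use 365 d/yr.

4.97 years

K = 2.16e-5 m/s × 86400 s/d = 1.866 m/d
q = Ki = 1.866 × 0.0017 = 0.003173 m/d
v_s = q/n_e = 0.003173/0.19 = 0.01670 m/d
t = L / v = 30.3 / 0.01670 = 1815 d
   = 1815 / 365 = 4.97 yr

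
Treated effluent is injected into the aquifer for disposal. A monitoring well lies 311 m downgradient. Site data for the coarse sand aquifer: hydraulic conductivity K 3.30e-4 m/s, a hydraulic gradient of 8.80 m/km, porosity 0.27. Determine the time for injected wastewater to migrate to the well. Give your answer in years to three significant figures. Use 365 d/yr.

K = 3.30e-4 m/s × 86400 s/d = 28.51 m/d
q = Ki = 28.51 × 0.0088 = 0.2509 m/d
Seepage velocity v = q / n = 0.2509 / 0.27 = 0.9293 m/d
t = L / v = 311 / 0.9293 = 334.7 d
   = 334.7 / 365 = 0.917 yr

0.917 years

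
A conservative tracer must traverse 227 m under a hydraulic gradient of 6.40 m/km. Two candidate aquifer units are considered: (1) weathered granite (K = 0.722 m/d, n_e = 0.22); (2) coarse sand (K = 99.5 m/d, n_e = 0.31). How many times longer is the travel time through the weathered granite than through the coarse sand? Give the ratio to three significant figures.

97.8

Unit 1 (weathered granite): v = 0.722×0.0064/0.22 = 0.02100 m/d, t = 227/0.02100 = 10810 d
Unit 2 (coarse sand): v = 99.5×0.0064/0.31 = 2.054 m/d, t = 227/2.054 = 110.5 d
t(weathered granite) / t(coarse sand) = 10810/110.5 = 97.8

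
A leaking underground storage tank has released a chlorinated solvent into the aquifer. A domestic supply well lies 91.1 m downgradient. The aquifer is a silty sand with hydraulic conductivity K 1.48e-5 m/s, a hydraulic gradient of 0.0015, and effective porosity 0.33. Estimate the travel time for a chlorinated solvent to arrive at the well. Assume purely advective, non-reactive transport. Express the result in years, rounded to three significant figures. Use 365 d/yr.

K = 1.48e-5 m/s × 86400 s/d = 1.279 m/d
Specific discharge q = 1.279 × 0.0015 = 0.001918 m/d
v = Ki/n = 1.279·0.0015/0.33 = 0.005812 m/d
t = L / v = 91.1 / 0.005812 = 15670 d
   = 15670 / 365 = 42.9 yr

42.9 years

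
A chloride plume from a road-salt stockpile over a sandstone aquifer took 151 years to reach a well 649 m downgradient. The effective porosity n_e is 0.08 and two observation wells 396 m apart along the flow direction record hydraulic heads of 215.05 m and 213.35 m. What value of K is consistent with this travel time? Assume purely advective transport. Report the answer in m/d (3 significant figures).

Hydraulic gradient i = (215.05 − 213.35) / 396 = 1.70 / 396 = 0.004293
t = 151 years = 55120 d
v = L / t = 649 / 55120 = 0.01178 m/d
K = v · n / i = 0.01178 × 0.08 / 0.004293 = 0.219 m/d

0.219 m/d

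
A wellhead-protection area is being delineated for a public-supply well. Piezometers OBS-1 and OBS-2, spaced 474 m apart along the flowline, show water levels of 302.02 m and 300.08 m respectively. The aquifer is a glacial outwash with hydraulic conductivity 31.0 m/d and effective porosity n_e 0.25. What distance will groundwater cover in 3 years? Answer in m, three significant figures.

Hydraulic gradient i = (302.02 − 300.08) / 474 = 1.94 / 474 = 0.004093
Darcy flux q = K·i = 31.0 × 0.004093 = 0.1269 m/d
Seepage velocity v = q / n = 0.1269 / 0.25 = 0.5075 m/d
T = 3 yr × 365 = 1095 d
L = v × T = 0.5075 × 1095 = 555.7 m

556 m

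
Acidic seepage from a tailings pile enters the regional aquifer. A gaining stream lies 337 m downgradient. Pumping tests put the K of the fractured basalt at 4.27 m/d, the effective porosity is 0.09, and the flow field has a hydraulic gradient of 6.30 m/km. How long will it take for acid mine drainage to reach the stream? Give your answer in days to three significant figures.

1130 days

Darcy flux q = K·i = 4.27 × 0.0063 = 0.02690 m/d
Average linear velocity = 0.02690 / 0.09 = 0.2989 m/d
t = L / v = 337 / 0.2989 = 1127 d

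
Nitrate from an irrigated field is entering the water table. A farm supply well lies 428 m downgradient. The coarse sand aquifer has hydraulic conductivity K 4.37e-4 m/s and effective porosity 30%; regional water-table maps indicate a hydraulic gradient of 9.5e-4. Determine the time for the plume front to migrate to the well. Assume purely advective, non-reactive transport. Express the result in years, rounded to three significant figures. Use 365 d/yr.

K = 4.37e-4 m/s × 86400 s/d = 37.76 m/d
Darcy flux q = K·i = 37.76 × 9.5e-4 = 0.03587 m/d
Seepage velocity v = q / n = 0.03587 / 0.30 = 0.1196 m/d
t = L / v = 428 / 0.1196 = 3580 d
   = 3580 / 365 = 9.81 yr

9.81 years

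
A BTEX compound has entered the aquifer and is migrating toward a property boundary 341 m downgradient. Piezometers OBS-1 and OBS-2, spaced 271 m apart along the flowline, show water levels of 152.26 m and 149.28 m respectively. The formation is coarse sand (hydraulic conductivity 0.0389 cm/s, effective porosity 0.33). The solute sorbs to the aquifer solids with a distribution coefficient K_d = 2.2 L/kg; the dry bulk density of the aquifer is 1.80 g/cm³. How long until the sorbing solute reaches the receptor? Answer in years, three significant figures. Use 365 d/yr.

Hydraulic gradient i = (152.26 − 149.28) / 271 = 2.98 / 271 = 0.01100
K = 0.0389 cm/s × 864 = 33.61 m/d
Darcy flux q = K·i = 33.61 × 0.01100 = 0.3696 m/d
v = Ki/n = 33.61·0.01100/0.33 = 1.120 m/d
Retardation R = 1 + ρ_b·K_d/n = 1 + 1.80×2.2/0.33 = 13.00
Contaminant velocity v_c = v/R = 1.120/13.00 = 0.08615 m/d
t = L/v_c = 341/0.08615 = 3958 d
   = 3958/365 = 10.8 yr

10.8 years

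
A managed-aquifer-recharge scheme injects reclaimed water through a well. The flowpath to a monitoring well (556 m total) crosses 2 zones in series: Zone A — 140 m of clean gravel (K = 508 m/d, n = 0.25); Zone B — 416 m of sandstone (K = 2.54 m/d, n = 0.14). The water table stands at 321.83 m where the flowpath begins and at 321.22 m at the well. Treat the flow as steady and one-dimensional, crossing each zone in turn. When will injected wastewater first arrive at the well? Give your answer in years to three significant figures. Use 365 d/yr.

68.7 years

Total head drop ΔH = 321.83 − 321.22 = 0.61 m
Continuity: the same q passes through each zone, so ΔH = q·Σ(L_j/K_j) — the zones act as resistances in series.
Σ(L/K) = 140/508 + 416/2.54 = 0.2756 + 163.8 = 164.1 d
q = ΔH / Σ(L/K) = 0.61 / 164.1 = 0.003718 m/d (same in every zone)
Zone A: v = q/n = 0.003718/0.25 = 0.01487 m/d → t_A = 140/0.01487 = 9413 d
Zone B: v = q/n = 0.003718/0.14 = 0.02656 m/d → t_B = 416/0.02656 = 15660 d
Total t = 9413 + 15660 = 25080 d
   = 25080 / 365 = 68.7 yr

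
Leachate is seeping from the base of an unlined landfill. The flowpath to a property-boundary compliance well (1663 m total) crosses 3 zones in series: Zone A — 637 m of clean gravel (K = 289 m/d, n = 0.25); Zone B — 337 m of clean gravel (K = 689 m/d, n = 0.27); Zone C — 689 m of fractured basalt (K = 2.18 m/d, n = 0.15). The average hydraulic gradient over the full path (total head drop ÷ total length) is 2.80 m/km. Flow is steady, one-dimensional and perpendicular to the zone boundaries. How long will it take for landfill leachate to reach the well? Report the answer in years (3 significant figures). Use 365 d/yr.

66.3 years

Continuity: the same q passes through each zone, so ΔH = q·Σ(L_j/K_j) — the zones act as resistances in series.
Σ(L/K) = 637/289 + 337/689 + 689/2.18 = 2.204 + 0.4891 + 316.1 = 318.7 d
K_eq = L_total / Σ(L/K) = 1663 / 318.7 = 5.217 m/d
q = K_eq · i = 5.217 × 0.0028 = 0.01461 m/d (same in every zone)
Zone A: v = q/n = 0.01461/0.25 = 0.05843 m/d → t_A = 637/0.05843 = 10900 d
Zone B: v = q/n = 0.01461/0.27 = 0.05411 m/d → t_B = 337/0.05411 = 6229 d
Zone C: v = q/n = 0.01461/0.15 = 0.09739 m/d → t_C = 689/0.09739 = 7075 d
Total t = 10900 + 6229 + 7075 = 24200 d
   = 24200 / 365 = 66.3 yr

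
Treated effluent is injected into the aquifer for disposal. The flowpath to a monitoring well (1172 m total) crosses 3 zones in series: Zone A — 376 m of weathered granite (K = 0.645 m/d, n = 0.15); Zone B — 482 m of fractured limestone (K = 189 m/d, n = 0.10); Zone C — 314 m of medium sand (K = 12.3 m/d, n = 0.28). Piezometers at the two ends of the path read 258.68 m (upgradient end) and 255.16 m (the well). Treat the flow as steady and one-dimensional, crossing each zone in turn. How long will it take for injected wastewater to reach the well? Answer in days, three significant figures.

Total head drop ΔH = 258.68 − 255.16 = 3.52 m
Continuity: the same q passes through each zone, so ΔH = q·Σ(L_j/K_j) — the zones act as resistances in series.
Σ(L/K) = 376/0.645 + 482/189 + 314/12.3 = 582.9 + 2.550 + 25.53 = 611.0 d
q = ΔH / Σ(L/K) = 3.52 / 611.0 = 0.005761 m/d (same in every zone)
Zone A: v = q/n = 0.005761/0.15 = 0.03841 m/d → t_A = 376/0.03841 = 9790 d
Zone B: v = q/n = 0.005761/0.10 = 0.05761 m/d → t_B = 482/0.05761 = 8367 d
Zone C: v = q/n = 0.005761/0.28 = 0.02057 m/d → t_C = 314/0.02057 = 15260 d
Total t = 9790 + 8367 + 15260 = 33420 d

33400 days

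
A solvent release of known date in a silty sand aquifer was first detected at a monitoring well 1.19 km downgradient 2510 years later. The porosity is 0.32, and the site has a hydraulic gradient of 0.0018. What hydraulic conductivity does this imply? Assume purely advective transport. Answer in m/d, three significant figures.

0.231 m/d

t = 2510 years = 916200 d
L = 1.19 km = 1190 m
v = L / t = 1190 / 916200 = 0.001299 m/d
K = v · n / i = 0.001299 × 0.32 / 0.0018 = 0.231 m/d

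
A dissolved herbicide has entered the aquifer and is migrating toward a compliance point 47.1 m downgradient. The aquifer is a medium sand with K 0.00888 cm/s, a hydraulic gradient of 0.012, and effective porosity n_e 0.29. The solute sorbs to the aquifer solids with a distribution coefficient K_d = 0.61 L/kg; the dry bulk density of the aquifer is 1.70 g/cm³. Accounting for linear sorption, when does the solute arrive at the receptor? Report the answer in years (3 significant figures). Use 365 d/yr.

K = 0.00888 cm/s × 864 = 7.672 m/d
Specific discharge q = 7.672 × 0.012 = 0.09207 m/d
Seepage velocity v = q / n = 0.09207 / 0.29 = 0.3175 m/d
Retardation R = 1 + ρ_b·K_d/n = 1 + 1.70×0.61/0.29 = 4.576
Contaminant velocity v_c = v/R = 0.3175/4.576 = 0.06938 m/d
t = L/v_c = 47.1/0.06938 = 678.9 d
   = 678.9/365 = 1.86 yr

1.86 years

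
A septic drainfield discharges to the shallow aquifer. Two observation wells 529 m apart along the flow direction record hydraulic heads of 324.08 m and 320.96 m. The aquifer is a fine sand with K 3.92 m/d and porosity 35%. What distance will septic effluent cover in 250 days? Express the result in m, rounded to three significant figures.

16.5 m

Hydraulic gradient i = (324.08 − 320.96) / 529 = 3.12 / 529 = 0.005898
q = Ki = 3.92 × 0.005898 = 0.02312 m/d
Average linear velocity = 0.02312 / 0.35 = 0.06606 m/d
L = v × T = 0.06606 × 250 = 16.51 m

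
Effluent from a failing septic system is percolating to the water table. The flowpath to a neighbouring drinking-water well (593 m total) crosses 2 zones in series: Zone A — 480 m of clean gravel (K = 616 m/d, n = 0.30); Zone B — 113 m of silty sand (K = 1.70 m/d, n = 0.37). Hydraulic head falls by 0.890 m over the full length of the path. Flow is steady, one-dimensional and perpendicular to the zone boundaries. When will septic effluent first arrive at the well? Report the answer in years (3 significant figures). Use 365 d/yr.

38.5 years

Steady 1-D flow in series ⇒ the Darcy flux q is identical in every zone and the zone head losses add (resistances L/K in series).
Σ(L/K) = 480/616 + 113/1.70 = 0.7792 + 66.47 = 67.25 d
q = ΔH / Σ(L/K) = 0.890 / 67.25 = 0.01323 m/d (same in every zone)
Zone A: v = q/n = 0.01323/0.30 = 0.04411 m/d → t_A = 480/0.04411 = 10880 d
Zone B: v = q/n = 0.01323/0.37 = 0.03577 m/d → t_B = 113/0.03577 = 3159 d
Total t = 10880 + 3159 = 14040 d
   = 14040 / 365 = 38.5 yr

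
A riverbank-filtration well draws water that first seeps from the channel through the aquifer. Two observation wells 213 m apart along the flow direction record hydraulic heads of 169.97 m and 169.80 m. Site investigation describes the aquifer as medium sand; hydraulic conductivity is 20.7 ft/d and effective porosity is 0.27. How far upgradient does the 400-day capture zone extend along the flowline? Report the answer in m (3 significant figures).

7.46 m

Hydraulic gradient i = (169.97 − 169.80) / 213 = 0.17 / 213 = 7.981e-4
K = 20.7 ft/d × 0.3048 = 6.309 m/d
Specific discharge q = 6.309 × 7.981e-4 = 0.005036 m/d
Seepage velocity v = q / n = 0.005036 / 0.27 = 0.01865 m/d
L = v × T = 0.01865 × 400 = 7.460 m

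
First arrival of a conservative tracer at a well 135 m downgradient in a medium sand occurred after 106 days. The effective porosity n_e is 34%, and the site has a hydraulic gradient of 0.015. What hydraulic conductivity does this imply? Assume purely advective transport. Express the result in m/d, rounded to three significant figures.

28.9 m/d

v = L / t = 135 / 106 = 1.274 m/d
K = v · n / i = 1.274 × 0.34 / 0.015 = 28.9 m/d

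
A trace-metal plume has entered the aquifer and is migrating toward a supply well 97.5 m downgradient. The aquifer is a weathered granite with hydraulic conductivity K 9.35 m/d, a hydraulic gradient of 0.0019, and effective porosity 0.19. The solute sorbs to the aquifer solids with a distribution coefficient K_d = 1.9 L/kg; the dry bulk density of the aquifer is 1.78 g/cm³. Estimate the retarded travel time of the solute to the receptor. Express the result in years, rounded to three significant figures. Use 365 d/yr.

53.7 years

Specific discharge q = 9.35 × 0.0019 = 0.01777 m/d
Average linear velocity = 0.01777 / 0.19 = 0.09350 m/d
Retardation R = 1 + ρ_b·K_d/n = 1 + 1.78×1.9/0.19 = 18.80
Contaminant velocity v_c = v/R = 0.09350/18.80 = 0.004973 m/d
t = L/v_c = 97.5/0.004973 = 19600 d
   = 19600/365 = 53.7 yr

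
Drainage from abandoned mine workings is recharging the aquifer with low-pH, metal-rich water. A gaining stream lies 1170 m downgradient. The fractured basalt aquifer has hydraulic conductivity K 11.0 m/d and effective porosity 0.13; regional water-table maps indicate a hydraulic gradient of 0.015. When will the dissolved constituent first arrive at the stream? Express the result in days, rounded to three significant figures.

922 days

q = Ki = 11.0 × 0.015 = 0.1650 m/d
v_s = q/n_e = 0.1650/0.13 = 1.269 m/d
t = L / v = 1170 / 1.269 = 921.8 d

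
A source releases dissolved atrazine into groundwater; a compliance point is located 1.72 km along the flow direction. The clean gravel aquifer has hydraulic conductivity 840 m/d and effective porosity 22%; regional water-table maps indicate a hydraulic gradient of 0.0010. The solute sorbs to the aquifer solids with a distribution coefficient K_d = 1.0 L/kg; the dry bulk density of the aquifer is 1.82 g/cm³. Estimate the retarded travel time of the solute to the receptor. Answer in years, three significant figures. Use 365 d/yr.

q = Ki = 840 × 0.0010 = 0.8400 m/d
Seepage velocity v = q / n = 0.8400 / 0.22 = 3.818 m/d
Retardation R = 1 + ρ_b·K_d/n = 1 + 1.82×1.0/0.22 = 9.273
Contaminant velocity v_c = v/R = 3.818/9.273 = 0.4118 m/d
L = 1.72 km = 1720 m
t = L/v_c = 1720/0.4118 = 4177 d
   = 4177/365 = 11.4 yr

11.4 years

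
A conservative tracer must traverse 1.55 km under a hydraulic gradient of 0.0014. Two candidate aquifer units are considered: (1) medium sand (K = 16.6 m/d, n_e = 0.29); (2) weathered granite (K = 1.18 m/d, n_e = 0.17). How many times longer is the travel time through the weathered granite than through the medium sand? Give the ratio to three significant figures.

Unit 1 (medium sand): v = 16.6×0.0014/0.29 = 0.08014 m/d, t = 1550/0.08014 = 19340 d
Unit 2 (weathered granite): v = 1.18×0.0014/0.17 = 0.009718 m/d, t = 1550/0.009718 = 159500 d
t(weathered granite) / t(medium sand) = 159500/19340 = 8.25

8.25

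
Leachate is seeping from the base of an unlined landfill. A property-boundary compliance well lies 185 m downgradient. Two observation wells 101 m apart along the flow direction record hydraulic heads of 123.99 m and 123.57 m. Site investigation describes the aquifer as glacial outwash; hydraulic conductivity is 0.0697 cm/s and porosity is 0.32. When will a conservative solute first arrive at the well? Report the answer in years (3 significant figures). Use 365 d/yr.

Hydraulic gradient i = (123.99 − 123.57) / 101 = 0.42 / 101 = 0.004158
K = 0.0697 cm/s × 864 = 60.22 m/d
Darcy flux q = K·i = 60.22 × 0.004158 = 0.2504 m/d
Average linear velocity = 0.2504 / 0.32 = 0.7826 m/d
t = L / v = 185 / 0.7826 = 236.4 d
   = 236.4 / 365 = 0.648 yr

0.648 years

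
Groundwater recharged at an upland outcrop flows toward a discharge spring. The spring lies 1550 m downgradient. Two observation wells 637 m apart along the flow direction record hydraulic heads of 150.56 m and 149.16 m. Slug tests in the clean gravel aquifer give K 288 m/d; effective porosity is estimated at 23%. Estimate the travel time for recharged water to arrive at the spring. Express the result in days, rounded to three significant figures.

Hydraulic gradient i = (150.56 − 149.16) / 637 = 1.40 / 637 = 0.002198
q = Ki = 288 × 0.002198 = 0.6330 m/d
Average linear velocity = 0.6330 / 0.23 = 2.752 m/d
t = L / v = 1550 / 2.752 = 563.2 d

563 days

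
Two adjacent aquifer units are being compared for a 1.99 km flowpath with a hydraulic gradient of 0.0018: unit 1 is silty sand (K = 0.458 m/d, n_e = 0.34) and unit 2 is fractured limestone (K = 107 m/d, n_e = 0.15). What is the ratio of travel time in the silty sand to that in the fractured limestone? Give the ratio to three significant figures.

Unit 1 (silty sand): v = 0.458×0.0018/0.34 = 0.002425 m/d, t = 1990/0.002425 = 820700 d
Unit 2 (fractured limestone): v = 107×0.0018/0.15 = 1.284 m/d, t = 1990/1.284 = 1550 d
t(silty sand) / t(fractured limestone) = 820700/1550 = 530

530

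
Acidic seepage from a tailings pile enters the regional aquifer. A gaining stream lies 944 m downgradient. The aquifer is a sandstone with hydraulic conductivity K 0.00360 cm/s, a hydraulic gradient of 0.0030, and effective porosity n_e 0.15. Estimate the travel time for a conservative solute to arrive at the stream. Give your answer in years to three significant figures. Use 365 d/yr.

41.6 years

K = 0.00360 cm/s × 864 = 3.110 m/d
q = Ki = 3.110 × 0.0030 = 0.009331 m/d
Seepage velocity v = q / n = 0.009331 / 0.15 = 0.06221 m/d
t = L / v = 944 / 0.06221 = 15170 d
   = 15170 / 365 = 41.6 yr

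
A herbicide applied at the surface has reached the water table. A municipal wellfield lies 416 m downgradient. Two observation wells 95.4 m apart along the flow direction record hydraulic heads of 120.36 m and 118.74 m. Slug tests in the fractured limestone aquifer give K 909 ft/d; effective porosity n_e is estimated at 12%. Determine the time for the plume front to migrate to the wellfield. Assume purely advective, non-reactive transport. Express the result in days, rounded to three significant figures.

Hydraulic gradient i = (120.36 − 118.74) / 95.4 = 1.62 / 95.4 = 0.01698
K = 909 ft/d × 0.3048 = 277.1 m/d
Darcy flux q = K·i = 277.1 × 0.01698 = 4.705 m/d
v_s = q/n_e = 4.705/0.12 = 39.21 m/d
t = L / v = 416 / 39.21 = 10.61 d

10.6 days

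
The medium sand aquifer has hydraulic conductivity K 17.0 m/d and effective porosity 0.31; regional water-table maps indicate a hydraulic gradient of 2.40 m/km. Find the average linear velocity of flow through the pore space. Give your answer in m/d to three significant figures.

0.132 m/d

Darcy flux q = K·i = 17.0 × 0.0024 = 0.04080 m/d
v_s = q/n_e = 0.04080/0.31 = 0.1316 m/d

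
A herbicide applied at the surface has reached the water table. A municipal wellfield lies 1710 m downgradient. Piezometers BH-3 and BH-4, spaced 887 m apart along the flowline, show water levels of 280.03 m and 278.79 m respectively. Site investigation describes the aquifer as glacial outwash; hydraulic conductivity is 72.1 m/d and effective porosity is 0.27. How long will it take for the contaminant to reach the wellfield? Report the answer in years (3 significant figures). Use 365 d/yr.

12.5 years

Hydraulic gradient i = (280.03 − 278.79) / 887 = 1.24 / 887 = 0.001398
q = Ki = 72.1 × 0.001398 = 0.1008 m/d
v = Ki/n = 72.1·0.001398/0.27 = 0.3733 m/d
t = L / v = 1710 / 0.3733 = 4581 d
   = 4581 / 365 = 12.5 yr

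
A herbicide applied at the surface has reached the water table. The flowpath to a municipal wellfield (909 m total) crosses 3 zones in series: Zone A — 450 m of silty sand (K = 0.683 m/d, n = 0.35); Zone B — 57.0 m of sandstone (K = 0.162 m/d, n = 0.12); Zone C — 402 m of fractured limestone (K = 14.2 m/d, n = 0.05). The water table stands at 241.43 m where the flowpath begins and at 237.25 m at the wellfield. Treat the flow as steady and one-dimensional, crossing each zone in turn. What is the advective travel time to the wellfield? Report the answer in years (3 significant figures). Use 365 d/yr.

Total head drop ΔH = 241.43 − 237.25 = 4.18 m
Steady 1-D flow in series ⇒ the Darcy flux q is identical in every zone and the zone head losses add (resistances L/K in series).
Σ(L/K) = 450/0.683 + 57.0/0.162 + 402/14.2 = 658.9 + 351.9 + 28.31 = 1039 d
q = ΔH / Σ(L/K) = 4.18 / 1039 = 0.004023 m/d (same in every zone)
Zone A: v = q/n = 0.004023/0.35 = 0.01149 m/d → t_A = 450/0.01149 = 39150 d
Zone B: v = q/n = 0.004023/0.12 = 0.03353 m/d → t_B = 57.0/0.03353 = 1700 d
Zone C: v = q/n = 0.004023/0.05 = 0.08046 m/d → t_C = 402/0.08046 = 4996 d
Total t = 39150 + 1700 + 4996 = 45850 d
   = 45850 / 365 = 126 yr

126 years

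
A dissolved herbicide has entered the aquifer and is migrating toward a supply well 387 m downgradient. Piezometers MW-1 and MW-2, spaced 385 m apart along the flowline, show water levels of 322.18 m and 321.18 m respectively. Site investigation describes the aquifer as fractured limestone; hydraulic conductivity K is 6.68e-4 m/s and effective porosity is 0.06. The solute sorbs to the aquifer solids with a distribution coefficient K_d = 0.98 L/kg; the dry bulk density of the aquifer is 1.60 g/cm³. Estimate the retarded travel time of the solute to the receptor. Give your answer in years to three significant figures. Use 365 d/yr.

Hydraulic gradient i = (322.18 − 321.18) / 385 = 1.00 / 385 = 0.002597
K = 6.68e-4 m/s × 86400 s/d = 57.72 m/d
Darcy flux q = K·i = 57.72 × 0.002597 = 0.1499 m/d
Average linear velocity = 0.1499 / 0.06 = 2.498 m/d
Retardation R = 1 + ρ_b·K_d/n = 1 + 1.60×0.98/0.06 = 27.13
Contaminant velocity v_c = v/R = 2.498/27.13 = 0.09208 m/d
t = L/v_c = 387/0.09208 = 4203 d
   = 4203/365 = 11.5 yr

11.5 years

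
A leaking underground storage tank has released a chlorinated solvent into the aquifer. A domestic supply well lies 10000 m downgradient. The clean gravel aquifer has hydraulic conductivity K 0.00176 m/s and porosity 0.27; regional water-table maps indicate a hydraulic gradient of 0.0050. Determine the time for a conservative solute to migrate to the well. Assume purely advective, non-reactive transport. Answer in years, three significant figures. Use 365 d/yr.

9.73 years

K = 0.00176 m/s × 86400 s/d = 152.1 m/d
q = Ki = 152.1 × 0.0050 = 0.7603 m/d
Average linear velocity = 0.7603 / 0.27 = 2.816 m/d
t = L / v = 10000 / 2.816 = 3551 d
   = 3551 / 365 = 9.73 yr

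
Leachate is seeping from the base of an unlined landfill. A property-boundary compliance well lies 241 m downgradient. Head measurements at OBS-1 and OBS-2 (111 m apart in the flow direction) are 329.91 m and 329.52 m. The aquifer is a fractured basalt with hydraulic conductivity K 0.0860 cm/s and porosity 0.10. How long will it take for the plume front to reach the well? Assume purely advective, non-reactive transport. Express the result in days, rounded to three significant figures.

92.3 days

Hydraulic gradient i = (329.91 − 329.52) / 111 = 0.39 / 111 = 0.003514
K = 0.0860 cm/s × 864 = 74.30 m/d
Specific discharge q = 74.30 × 0.003514 = 0.2611 m/d
Seepage velocity v = q / n = 0.2611 / 0.10 = 2.611 m/d
t = L / v = 241 / 2.611 = 92.31 d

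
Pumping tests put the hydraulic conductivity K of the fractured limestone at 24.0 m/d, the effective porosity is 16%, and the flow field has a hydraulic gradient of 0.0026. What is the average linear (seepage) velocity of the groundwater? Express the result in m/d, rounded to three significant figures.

Darcy flux q = K·i = 24.0 × 0.0026 = 0.06240 m/d
v = Ki/n = 24.0·0.0026/0.16 = 0.3900 m/d

0.390 m/d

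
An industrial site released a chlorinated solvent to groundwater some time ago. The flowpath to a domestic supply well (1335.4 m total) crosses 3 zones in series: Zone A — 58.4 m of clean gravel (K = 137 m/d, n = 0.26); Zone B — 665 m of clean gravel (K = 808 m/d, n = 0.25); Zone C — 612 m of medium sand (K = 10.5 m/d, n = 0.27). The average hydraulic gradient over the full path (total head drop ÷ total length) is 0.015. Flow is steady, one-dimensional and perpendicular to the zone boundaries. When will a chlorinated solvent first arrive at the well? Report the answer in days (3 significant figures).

For zones in series the flux q is common to all zones; the equivalent conductivity is the harmonic (thickness-weighted) mean, K_eq = L_total / Σ(L_j/K_j).
Σ(L/K) = 58.4/137 + 665/808 + 612/10.5 = 0.4263 + 0.8230 + 58.29 = 59.54 d
K_eq = L_total / Σ(L/K) = 1335.4 / 59.54 = 22.43 m/d
q = K_eq · i = 22.43 × 0.015 = 0.3365 m/d (same in every zone)
Zone A: v = q/n = 0.3365/0.26 = 1.294 m/d → t_A = 58.4/1.294 = 45.13 d
Zone B: v = q/n = 0.3365/0.25 = 1.346 m/d → t_B = 665/1.346 = 494.1 d
Zone C: v = q/n = 0.3365/0.27 = 1.246 m/d → t_C = 612/1.246 = 491.1 d
Total t = 45.13 + 494.1 + 491.1 = 1030 d

1030 days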